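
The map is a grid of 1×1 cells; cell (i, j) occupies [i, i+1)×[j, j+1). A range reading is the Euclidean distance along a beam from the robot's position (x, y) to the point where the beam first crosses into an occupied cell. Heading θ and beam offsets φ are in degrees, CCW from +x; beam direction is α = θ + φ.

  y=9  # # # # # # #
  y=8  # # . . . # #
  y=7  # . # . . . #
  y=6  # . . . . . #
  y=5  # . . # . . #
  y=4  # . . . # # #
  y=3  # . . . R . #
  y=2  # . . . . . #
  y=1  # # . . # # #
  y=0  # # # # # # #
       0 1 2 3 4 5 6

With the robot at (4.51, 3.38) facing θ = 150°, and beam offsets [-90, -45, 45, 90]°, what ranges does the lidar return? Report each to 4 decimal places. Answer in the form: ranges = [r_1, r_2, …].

ranges = [0.7159, 0.6419, 3.6338, 2.7482]

beam 1: φ=-90°, α=60°
  cosα=0.5000 sinα=0.8660 | (4,3) | tMaxX 0.9800 tMaxY 0.7159 | tΔX 2.0000 tΔY 1.1547
    t=0.7159 [y] (4,4) — stop
  → r_1 = 0.7159
beam 2: φ=-45°, α=105°
  cosα=-0.2588 sinα=0.9659 | (4,3) | tMaxX 1.9705 tMaxY 0.6419 | tΔX 3.8637 tΔY 1.0353
    t=0.6419 [y] (4,4) — stop
  → r_2 = 0.6419
beam 3: φ=45°, α=195°
  cosα=-0.9659 sinα=-0.2588 | (4,3) | tMaxX 0.5280 tMaxY 1.4682 | tΔX 1.0353 tΔY 3.8637
    t=0.5280 [x] (3,3)
    t=1.4682 [y] (3,2)
    t=1.5633 [x] (2,2)
    t=2.5985 [x] (1,2)
    t=3.6338 [x] (0,2) — stop
  → r_3 = 3.6338
beam 4: φ=90°, α=240°
  cosα=-0.5000 sinα=-0.8660 | (4,3) | tMaxX 1.0200 tMaxY 0.4388 | tΔX 2.0000 tΔY 1.1547
    t=0.4388 [y] (4,2)
    t=1.0200 [x] (3,2)
    t=1.5935 [y] (3,1)
    t=2.7482 [y] (3,0) — stop
  → r_4 = 2.7482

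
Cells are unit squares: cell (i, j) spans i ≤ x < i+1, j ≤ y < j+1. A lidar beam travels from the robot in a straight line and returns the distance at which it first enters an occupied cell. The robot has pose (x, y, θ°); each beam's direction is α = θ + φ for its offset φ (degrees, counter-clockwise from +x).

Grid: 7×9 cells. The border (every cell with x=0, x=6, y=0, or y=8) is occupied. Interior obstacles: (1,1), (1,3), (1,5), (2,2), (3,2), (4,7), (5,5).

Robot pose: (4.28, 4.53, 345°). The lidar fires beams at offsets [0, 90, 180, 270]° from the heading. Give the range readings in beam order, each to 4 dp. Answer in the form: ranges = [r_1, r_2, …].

beam 1: φ=0°, α=345°
  d=(0.9659,-0.2588)  start (4,4)  tX=0.7454 tY=2.0478  stride 1/|dx|=1.0353 1/|dy|=3.8637
    cross x-line → (5,4), t=0.7454
    cross x-line → (6,4), t=1.7807 (wall)
  → r_1 = 1.7807
beam 2: φ=90°, α=75°
  d=(0.2588,0.9659)  start (4,4)  tX=2.7819 tY=0.4866  stride 1/|dx|=3.8637 1/|dy|=1.0353
    cross y-line → (4,5), t=0.4866
    cross y-line → (4,6), t=1.5219
    cross y-line → (4,7), t=2.5571 (wall)
  → r_2 = 2.5571
beam 3: φ=180°, α=165°
  d=(-0.9659,0.2588)  start (4,4)  tX=0.2899 tY=1.8159  stride 1/|dx|=1.0353 1/|dy|=3.8637
    cross x-line → (3,4), t=0.2899
    cross x-line → (2,4), t=1.3252
    cross y-line → (2,5), t=1.8159
    cross x-line → (1,5), t=2.3604 (wall)
  → r_3 = 2.3604
beam 4: φ=270°, α=255°
  d=(-0.2588,-0.9659)  start (4,4)  tX=1.0818 tY=0.5487  stride 1/|dx|=3.8637 1/|dy|=1.0353
    cross y-line → (4,3), t=0.5487
    cross x-line → (3,3), t=1.0818
    cross y-line → (3,2), t=1.5840 (wall)
  → r_4 = 1.5840

ranges = [1.7807, 2.5571, 2.3604, 1.5840]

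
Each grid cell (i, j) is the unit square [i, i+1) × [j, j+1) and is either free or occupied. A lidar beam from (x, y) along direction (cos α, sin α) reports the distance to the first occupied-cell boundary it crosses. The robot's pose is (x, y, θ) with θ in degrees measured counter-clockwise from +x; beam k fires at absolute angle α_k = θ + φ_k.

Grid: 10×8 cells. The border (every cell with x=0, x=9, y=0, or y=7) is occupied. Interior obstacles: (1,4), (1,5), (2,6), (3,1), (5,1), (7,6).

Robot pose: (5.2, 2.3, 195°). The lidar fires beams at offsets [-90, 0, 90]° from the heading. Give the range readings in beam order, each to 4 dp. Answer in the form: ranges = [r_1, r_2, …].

ranges = [4.8658, 1.2423, 0.3106]

beam 1: φ=-90°, α=105°
  direction (-0.2588, 0.9659); cell (5,2); t to first gridline: x 0.7727, y 0.7247 (then +3.8637 / +1.0353)
    (5,3) via y @ 0.7247
    (4,3) via x @ 0.7727
    (4,4) via y @ 1.7600
    (4,5) via y @ 2.7952
    (4,6) via y @ 3.8305
    (3,6) via x @ 4.6364
    (3,7) via y @ 4.8658  # hit
  → r_1 = 4.8658
beam 2: φ=0°, α=195°
  direction (-0.9659, -0.2588); cell (5,2); t to first gridline: x 0.2071, y 1.1591 (then +1.0353 / +3.8637)
    (4,2) via x @ 0.2071
    (4,1) via y @ 1.1591
    (3,1) via x @ 1.2423  # hit
  → r_2 = 1.2423
beam 3: φ=90°, α=285°
  direction (0.2588, -0.9659); cell (5,2); t to first gridline: x 3.0910, y 0.3106 (then +3.8637 / +1.0353)
    (5,1) via y @ 0.3106  # hit
  → r_3 = 0.3106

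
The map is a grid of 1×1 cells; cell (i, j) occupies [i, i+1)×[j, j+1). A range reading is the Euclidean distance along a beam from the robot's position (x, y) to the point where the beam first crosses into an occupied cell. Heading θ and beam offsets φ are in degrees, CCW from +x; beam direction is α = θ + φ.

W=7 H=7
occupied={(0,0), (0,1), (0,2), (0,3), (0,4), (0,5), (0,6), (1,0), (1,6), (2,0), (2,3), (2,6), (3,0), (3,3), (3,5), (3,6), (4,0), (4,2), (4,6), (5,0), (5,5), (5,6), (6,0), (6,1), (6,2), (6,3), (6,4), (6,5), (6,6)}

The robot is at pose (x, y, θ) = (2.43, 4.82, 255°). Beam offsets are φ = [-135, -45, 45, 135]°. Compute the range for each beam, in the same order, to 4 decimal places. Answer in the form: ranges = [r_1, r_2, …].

beam 1: φ=-135°, α=120°
  cosα=-0.5000 sinα=0.8660 | (2,4) | tMaxX 0.8600 tMaxY 0.2078 | tΔX 2.0000 tΔY 1.1547
    t=0.2078 [y] (2,5)
    t=0.8600 [x] (1,5)
    t=1.3625 [y] (1,6) — stop
  → r_1 = 1.3625
beam 2: φ=-45°, α=210°
  cosα=-0.8660 sinα=-0.5000 | (2,4) | tMaxX 0.4965 tMaxY 1.6400 | tΔX 1.1547 tΔY 2.0000
    t=0.4965 [x] (1,4)
    t=1.6400 [y] (1,3)
    t=1.6512 [x] (0,3) — stop
  → r_2 = 1.6512
beam 3: φ=45°, α=300°
  cosα=0.5000 sinα=-0.8660 | (2,4) | tMaxX 1.1400 tMaxY 0.9469 | tΔX 2.0000 tΔY 1.1547
    t=0.9469 [y] (2,3) — stop
  → r_3 = 0.9469
beam 4: φ=135°, α=30°
  cosα=0.8660 sinα=0.5000 | (2,4) | tMaxX 0.6582 tMaxY 0.3600 | tΔX 1.1547 tΔY 2.0000
    t=0.3600 [y] (2,5)
    t=0.6582 [x] (3,5) — stop
  → r_4 = 0.6582

ranges = [1.3625, 1.6512, 0.9469, 0.6582]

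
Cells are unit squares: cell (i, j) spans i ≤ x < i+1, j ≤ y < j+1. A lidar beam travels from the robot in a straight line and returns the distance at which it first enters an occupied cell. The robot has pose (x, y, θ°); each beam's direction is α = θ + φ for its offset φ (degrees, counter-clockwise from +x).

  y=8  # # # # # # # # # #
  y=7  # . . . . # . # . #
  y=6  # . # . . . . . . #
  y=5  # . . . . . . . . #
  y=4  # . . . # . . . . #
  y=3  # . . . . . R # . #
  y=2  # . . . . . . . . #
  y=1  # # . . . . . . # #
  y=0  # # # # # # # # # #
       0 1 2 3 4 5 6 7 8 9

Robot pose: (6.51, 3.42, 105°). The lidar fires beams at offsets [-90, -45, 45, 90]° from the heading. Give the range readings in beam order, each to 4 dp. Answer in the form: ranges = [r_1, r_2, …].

ranges = [0.5073, 4.9800, 1.7436, 5.4865]

beam 1: φ=-90°, α=15°
  dir = (cos 15°, sin 15°) = (0.9659, 0.2588); from cell (6,3)
  next x-line at t=0.5073, next y-line at t=2.2409; Δt_x=1.0353, Δt_y=3.8637
    x: enter (7,3) at t=0.5073 ← occupied
  → r_1 = 0.5073
beam 2: φ=-45°, α=60°
  dir = (cos 60°, sin 60°) = (0.5000, 0.8660); from cell (6,3)
  next x-line at t=0.9800, next y-line at t=0.6697; Δt_x=2.0000, Δt_y=1.1547
    y: enter (6,4) at t=0.6697
    x: enter (7,4) at t=0.9800
    y: enter (7,5) at t=1.8244
    y: enter (7,6) at t=2.9791
    x: enter (8,6) at t=2.9800
    y: enter (8,7) at t=4.1338
    x: enter (9,7) at t=4.9800 ← occupied
  → r_2 = 4.9800
beam 3: φ=45°, α=150°
  dir = (cos 150°, sin 150°) = (-0.8660, 0.5000); from cell (6,3)
  next x-line at t=0.5889, next y-line at t=1.1600; Δt_x=1.1547, Δt_y=2.0000
    x: enter (5,3) at t=0.5889
    y: enter (5,4) at t=1.1600
    x: enter (4,4) at t=1.7436 ← occupied
  → r_3 = 1.7436
beam 4: φ=90°, α=195°
  dir = (cos 195°, sin 195°) = (-0.9659, -0.2588); from cell (6,3)
  next x-line at t=0.5280, next y-line at t=1.6228; Δt_x=1.0353, Δt_y=3.8637
    x: enter (5,3) at t=0.5280
    x: enter (4,3) at t=1.5633
    y: enter (4,2) at t=1.6228
    x: enter (3,2) at t=2.5985
    x: enter (2,2) at t=3.6338
    x: enter (1,2) at t=4.6691
    y: enter (1,1) at t=5.4865 ← occupied
  → r_4 = 5.4865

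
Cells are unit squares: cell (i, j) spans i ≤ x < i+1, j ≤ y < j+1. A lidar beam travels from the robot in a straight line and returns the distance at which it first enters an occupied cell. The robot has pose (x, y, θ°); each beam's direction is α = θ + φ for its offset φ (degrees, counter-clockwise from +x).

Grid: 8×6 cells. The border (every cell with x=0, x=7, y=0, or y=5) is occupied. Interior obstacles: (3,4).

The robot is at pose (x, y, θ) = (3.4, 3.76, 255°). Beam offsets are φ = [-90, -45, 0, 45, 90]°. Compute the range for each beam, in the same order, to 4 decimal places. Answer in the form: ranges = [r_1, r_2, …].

beam 1: φ=-90°, α=165°
  cosα=-0.9659 sinα=0.2588 | (3,3) | tMaxX 0.4141 tMaxY 0.9273 | tΔX 1.0353 tΔY 3.8637
    t=0.4141 [x] (2,3)
    t=0.9273 [y] (2,4)
    t=1.4494 [x] (1,4)
    t=2.4847 [x] (0,4) — stop
  → r_1 = 2.4847
beam 2: φ=-45°, α=210°
  cosα=-0.8660 sinα=-0.5000 | (3,3) | tMaxX 0.4619 tMaxY 1.5200 | tΔX 1.1547 tΔY 2.0000
    t=0.4619 [x] (2,3)
    t=1.5200 [y] (2,2)
    t=1.6166 [x] (1,2)
    t=2.7713 [x] (0,2) — stop
  → r_2 = 2.7713
beam 3: φ=0°, α=255°
  cosα=-0.2588 sinα=-0.9659 | (3,3) | tMaxX 1.5455 tMaxY 0.7868 | tΔX 3.8637 tΔY 1.0353
    t=0.7868 [y] (3,2)
    t=1.5455 [x] (2,2)
    t=1.8221 [y] (2,1)
    t=2.8574 [y] (2,0) — stop
  → r_3 = 2.8574
beam 4: φ=45°, α=300°
  cosα=0.5000 sinα=-0.8660 | (3,3) | tMaxX 1.2000 tMaxY 0.8776 | tΔX 2.0000 tΔY 1.1547
    t=0.8776 [y] (3,2)
    t=1.2000 [x] (4,2)
    t=2.0323 [y] (4,1)
    t=3.1870 [y] (4,0) — stop
  → r_4 = 3.1870
beam 5: φ=90°, α=345°
  cosα=0.9659 sinα=-0.2588 | (3,3) | tMaxX 0.6212 tMaxY 2.9364 | tΔX 1.0353 tΔY 3.8637
    t=0.6212 [x] (4,3)
    t=1.6564 [x] (5,3)
    t=2.6917 [x] (6,3)
    t=2.9364 [y] (6,2)
    t=3.7270 [x] (7,2) — stop
  → r_5 = 3.7270

ranges = [2.4847, 2.7713, 2.8574, 3.1870, 3.7270]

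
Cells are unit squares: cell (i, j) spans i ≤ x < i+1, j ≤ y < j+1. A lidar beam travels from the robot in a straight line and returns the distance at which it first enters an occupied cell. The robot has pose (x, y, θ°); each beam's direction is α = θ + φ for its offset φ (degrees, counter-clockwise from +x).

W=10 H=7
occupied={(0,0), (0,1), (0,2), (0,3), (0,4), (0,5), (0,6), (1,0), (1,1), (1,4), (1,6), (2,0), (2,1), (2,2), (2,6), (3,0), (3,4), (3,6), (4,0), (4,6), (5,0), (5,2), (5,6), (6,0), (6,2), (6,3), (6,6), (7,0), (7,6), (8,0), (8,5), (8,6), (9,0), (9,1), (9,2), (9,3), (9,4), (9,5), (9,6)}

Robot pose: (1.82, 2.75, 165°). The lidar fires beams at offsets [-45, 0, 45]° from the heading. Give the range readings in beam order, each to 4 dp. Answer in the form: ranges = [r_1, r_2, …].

beam 1: φ=-45°, α=120°
  direction (-0.5000, 0.8660); cell (1,2); t to first gridline: x 1.6400, y 0.2887 (then +2.0000 / +1.1547)
    (1,3) via y @ 0.2887
    (1,4) via y @ 1.4434  # hit
  → r_1 = 1.4434
beam 2: φ=0°, α=165°
  direction (-0.9659, 0.2588); cell (1,2); t to first gridline: x 0.8489, y 0.9659 (then +1.0353 / +3.8637)
    (0,2) via x @ 0.8489  # hit
  → r_2 = 0.8489
beam 3: φ=45°, α=210°
  direction (-0.8660, -0.5000); cell (1,2); t to first gridline: x 0.9469, y 1.5000 (then +1.1547 / +2.0000)
    (0,2) via x @ 0.9469  # hit
  → r_3 = 0.9469

ranges = [1.4434, 0.8489, 0.9469]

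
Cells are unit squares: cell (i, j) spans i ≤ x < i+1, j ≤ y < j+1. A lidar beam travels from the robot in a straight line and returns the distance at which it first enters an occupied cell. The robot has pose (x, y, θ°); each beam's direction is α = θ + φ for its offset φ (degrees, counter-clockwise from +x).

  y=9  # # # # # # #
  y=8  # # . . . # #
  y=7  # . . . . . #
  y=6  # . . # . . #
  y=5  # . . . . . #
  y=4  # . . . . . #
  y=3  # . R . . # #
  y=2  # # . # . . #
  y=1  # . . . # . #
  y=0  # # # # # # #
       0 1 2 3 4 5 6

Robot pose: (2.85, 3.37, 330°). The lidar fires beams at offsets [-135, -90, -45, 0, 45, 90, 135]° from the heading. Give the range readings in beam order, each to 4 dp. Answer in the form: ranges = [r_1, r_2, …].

beam 1: φ=-135°, α=195°
  d=(-0.9659,-0.2588)  start (2,3)  tX=0.8800 tY=1.4296  stride 1/|dx|=1.0353 1/|dy|=3.8637
    cross x-line → (1,3), t=0.8800
    cross y-line → (1,2), t=1.4296 (wall)
  → r_1 = 1.4296
beam 2: φ=-90°, α=240°
  d=(-0.5000,-0.8660)  start (2,3)  tX=1.7000 tY=0.4272  stride 1/|dx|=2.0000 1/|dy|=1.1547
    cross y-line → (2,2), t=0.4272
    cross y-line → (2,1), t=1.5819
    cross x-line → (1,1), t=1.7000
    cross y-line → (1,0), t=2.7366 (wall)
  → r_2 = 2.7366
beam 3: φ=-45°, α=285°
  d=(0.2588,-0.9659)  start (2,3)  tX=0.5796 tY=0.3831  stride 1/|dx|=3.8637 1/|dy|=1.0353
    cross y-line → (2,2), t=0.3831
    cross x-line → (3,2), t=0.5796 (wall)
  → r_3 = 0.5796
beam 4: φ=0°, α=330°
  d=(0.8660,-0.5000)  start (2,3)  tX=0.1732 tY=0.7400  stride 1/|dx|=1.1547 1/|dy|=2.0000
    cross x-line → (3,3), t=0.1732
    cross y-line → (3,2), t=0.7400 (wall)
  → r_4 = 0.7400
beam 5: φ=45°, α=15°
  d=(0.9659,0.2588)  start (2,3)  tX=0.1553 tY=2.4341  stride 1/|dx|=1.0353 1/|dy|=3.8637
    cross x-line → (3,3), t=0.1553
    cross x-line → (4,3), t=1.1906
    cross x-line → (5,3), t=2.2258 (wall)
  → r_5 = 2.2258
beam 6: φ=90°, α=60°
  d=(0.5000,0.8660)  start (2,3)  tX=0.3000 tY=0.7275  stride 1/|dx|=2.0000 1/|dy|=1.1547
    cross x-line → (3,3), t=0.3000
    cross y-line → (3,4), t=0.7275
    cross y-line → (3,5), t=1.8822
    cross x-line → (4,5), t=2.3000
    cross y-line → (4,6), t=3.0369
    cross y-line → (4,7), t=4.1916
    cross x-line → (5,7), t=4.3000
    cross y-line → (5,8), t=5.3463 (wall)
  → r_6 = 5.3463
beam 7: φ=135°, α=105°
  d=(-0.2588,0.9659)  start (2,3)  tX=3.2841 tY=0.6522  stride 1/|dx|=3.8637 1/|dy|=1.0353
    cross y-line → (2,4), t=0.6522
    cross y-line → (2,5), t=1.6875
    cross y-line → (2,6), t=2.7228
    cross x-line → (1,6), t=3.2841
    cross y-line → (1,7), t=3.7581
    cross y-line → (1,8), t=4.7933 (wall)
  → r_7 = 4.7933

ranges = [1.4296, 2.7366, 0.5796, 0.7400, 2.2258, 5.3463, 4.7933]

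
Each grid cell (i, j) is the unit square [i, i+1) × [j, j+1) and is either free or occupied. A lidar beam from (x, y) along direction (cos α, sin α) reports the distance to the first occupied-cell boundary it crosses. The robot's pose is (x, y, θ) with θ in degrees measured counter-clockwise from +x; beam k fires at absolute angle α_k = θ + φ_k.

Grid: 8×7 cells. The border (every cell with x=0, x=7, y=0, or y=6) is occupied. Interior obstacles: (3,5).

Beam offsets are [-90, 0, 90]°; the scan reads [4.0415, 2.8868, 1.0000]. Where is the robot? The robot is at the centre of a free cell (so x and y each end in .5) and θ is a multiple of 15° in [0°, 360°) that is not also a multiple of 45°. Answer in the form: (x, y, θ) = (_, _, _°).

The pose lattice has 29·16 = 464 candidates. Test each by forward raycasting.
  (3.5, 3.5, 120°): beam 3 = 2.8868 ≠ 1.0000 ✗
  (3.5, 4.5, 195°): beam 1 = 0.5176 ≠ 4.0415 ✗
  (6.5, 4.5, 120°): beam 1 = 0.5774 ≠ 4.0415 ✗
  (2.5, 1.5, 285°): beam 1 = 1.5529 ≠ 4.0415 ✗
  …
  (4.5, 4.5, 30°): r_1=4.0415, r_2=2.8868, r_3=1.0000 — all match ✓
Unique over the lattice → pose = (4.5, 4.5, 30°).

(x, y, θ) = (4.5, 4.5, 30°)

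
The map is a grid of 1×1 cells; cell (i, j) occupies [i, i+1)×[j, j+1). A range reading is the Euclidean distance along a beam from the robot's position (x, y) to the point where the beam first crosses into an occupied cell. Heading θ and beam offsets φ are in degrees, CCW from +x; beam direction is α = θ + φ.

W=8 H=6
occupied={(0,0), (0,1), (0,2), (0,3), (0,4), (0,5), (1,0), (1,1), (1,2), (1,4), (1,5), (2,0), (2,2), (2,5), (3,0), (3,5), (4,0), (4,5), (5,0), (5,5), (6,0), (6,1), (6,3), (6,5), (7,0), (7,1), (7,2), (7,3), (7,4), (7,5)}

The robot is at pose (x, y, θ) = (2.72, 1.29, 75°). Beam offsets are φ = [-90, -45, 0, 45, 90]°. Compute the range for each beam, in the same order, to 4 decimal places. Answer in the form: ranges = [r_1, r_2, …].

beam 1: φ=-90°, α=345°
  d=(0.9659,-0.2588)  start (2,1)  tX=0.2899 tY=1.1205  stride 1/|dx|=1.0353 1/|dy|=3.8637
    cross x-line → (3,1), t=0.2899
    cross y-line → (3,0), t=1.1205 (wall)
  → r_1 = 1.1205
beam 2: φ=-45°, α=30°
  d=(0.8660,0.5000)  start (2,1)  tX=0.3233 tY=1.4200  stride 1/|dx|=1.1547 1/|dy|=2.0000
    cross x-line → (3,1), t=0.3233
    cross y-line → (3,2), t=1.4200
    cross x-line → (4,2), t=1.4780
    cross x-line → (5,2), t=2.6327
    cross y-line → (5,3), t=3.4200
    cross x-line → (6,3), t=3.7874 (wall)
  → r_2 = 3.7874
beam 3: φ=0°, α=75°
  d=(0.2588,0.9659)  start (2,1)  tX=1.0818 tY=0.7350  stride 1/|dx|=3.8637 1/|dy|=1.0353
    cross y-line → (2,2), t=0.7350 (wall)
  → r_3 = 0.7350
beam 4: φ=45°, α=120°
  d=(-0.5000,0.8660)  start (2,1)  tX=1.4400 tY=0.8198  stride 1/|dx|=2.0000 1/|dy|=1.1547
    cross y-line → (2,2), t=0.8198 (wall)
  → r_4 = 0.8198
beam 5: φ=90°, α=165°
  d=(-0.9659,0.2588)  start (2,1)  tX=0.7454 tY=2.7432  stride 1/|dx|=1.0353 1/|dy|=3.8637
    cross x-line → (1,1), t=0.7454 (wall)
  → r_5 = 0.7454

ranges = [1.1205, 3.7874, 0.7350, 0.8198, 0.7454]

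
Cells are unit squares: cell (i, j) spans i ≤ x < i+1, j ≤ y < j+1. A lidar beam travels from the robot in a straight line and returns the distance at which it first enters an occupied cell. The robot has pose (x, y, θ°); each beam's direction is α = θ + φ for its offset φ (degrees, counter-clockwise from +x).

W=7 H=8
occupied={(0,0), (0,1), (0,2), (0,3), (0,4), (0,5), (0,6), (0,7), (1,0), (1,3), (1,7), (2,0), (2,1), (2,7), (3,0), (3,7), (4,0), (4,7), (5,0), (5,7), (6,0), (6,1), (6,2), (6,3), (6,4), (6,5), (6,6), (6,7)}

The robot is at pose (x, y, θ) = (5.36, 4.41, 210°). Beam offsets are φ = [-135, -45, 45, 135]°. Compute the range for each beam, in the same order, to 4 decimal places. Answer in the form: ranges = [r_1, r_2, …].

beam 1: φ=-135°, α=75°
  d=(0.2588,0.9659)  start (5,4)  tX=2.4728 tY=0.6108  stride 1/|dx|=3.8637 1/|dy|=1.0353
    cross y-line → (5,5), t=0.6108
    cross y-line → (5,6), t=1.6461
    cross x-line → (6,6), t=2.4728 (wall)
  → r_1 = 2.4728
beam 2: φ=-45°, α=165°
  d=(-0.9659,0.2588)  start (5,4)  tX=0.3727 tY=2.2796  stride 1/|dx|=1.0353 1/|dy|=3.8637
    cross x-line → (4,4), t=0.3727
    cross x-line → (3,4), t=1.4080
    cross y-line → (3,5), t=2.2796
    cross x-line → (2,5), t=2.4433
    cross x-line → (1,5), t=3.4785
    cross x-line → (0,5), t=4.5138 (wall)
  → r_2 = 4.5138
beam 3: φ=45°, α=255°
  d=(-0.2588,-0.9659)  start (5,4)  tX=1.3909 tY=0.4245  stride 1/|dx|=3.8637 1/|dy|=1.0353
    cross y-line → (5,3), t=0.4245
    cross x-line → (4,3), t=1.3909
    cross y-line → (4,2), t=1.4597
    cross y-line → (4,1), t=2.4950
    cross y-line → (4,0), t=3.5303 (wall)
  → r_3 = 3.5303
beam 4: φ=135°, α=345°
  d=(0.9659,-0.2588)  start (5,4)  tX=0.6626 tY=1.5841  stride 1/|dx|=1.0353 1/|dy|=3.8637
    cross x-line → (6,4), t=0.6626 (wall)
  → r_4 = 0.6626

ranges = [2.4728, 4.5138, 3.5303, 0.6626]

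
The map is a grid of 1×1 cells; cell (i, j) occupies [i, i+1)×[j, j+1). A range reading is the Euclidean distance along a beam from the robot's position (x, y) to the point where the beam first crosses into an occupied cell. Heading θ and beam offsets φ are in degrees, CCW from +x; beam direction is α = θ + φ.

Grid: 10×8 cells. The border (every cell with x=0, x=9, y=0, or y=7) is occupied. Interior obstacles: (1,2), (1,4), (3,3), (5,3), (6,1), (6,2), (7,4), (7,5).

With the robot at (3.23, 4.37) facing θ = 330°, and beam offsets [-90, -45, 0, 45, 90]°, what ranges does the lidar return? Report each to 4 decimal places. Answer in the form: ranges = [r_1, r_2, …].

ranges = [0.4272, 0.3831, 0.7400, 3.9030, 3.0369]

beam 1: φ=-90°, α=240°
  cosα=-0.5000 sinα=-0.8660 | (3,4) | tMaxX 0.4600 tMaxY 0.4272 | tΔX 2.0000 tΔY 1.1547
    t=0.4272 [y] (3,3) — stop
  → r_1 = 0.4272
beam 2: φ=-45°, α=285°
  cosα=0.2588 sinα=-0.9659 | (3,4) | tMaxX 2.9751 tMaxY 0.3831 | tΔX 3.8637 tΔY 1.0353
    t=0.3831 [y] (3,3) — stop
  → r_2 = 0.3831
beam 3: φ=0°, α=330°
  cosα=0.8660 sinα=-0.5000 | (3,4) | tMaxX 0.8891 tMaxY 0.7400 | tΔX 1.1547 tΔY 2.0000
    t=0.7400 [y] (3,3) — stop
  → r_3 = 0.7400
beam 4: φ=45°, α=15°
  cosα=0.9659 sinα=0.2588 | (3,4) | tMaxX 0.7972 tMaxY 2.4341 | tΔX 1.0353 tΔY 3.8637
    t=0.7972 [x] (4,4)
    t=1.8324 [x] (5,4)
    t=2.4341 [y] (5,5)
    t=2.8677 [x] (6,5)
    t=3.9030 [x] (7,5) — stop
  → r_4 = 3.9030
beam 5: φ=90°, α=60°
  cosα=0.5000 sinα=0.8660 | (3,4) | tMaxX 1.5400 tMaxY 0.7275 | tΔX 2.0000 tΔY 1.1547
    t=0.7275 [y] (3,5)
    t=1.5400 [x] (4,5)
    t=1.8822 [y] (4,6)
    t=3.0369 [y] (4,7) — stop
  → r_5 = 3.0369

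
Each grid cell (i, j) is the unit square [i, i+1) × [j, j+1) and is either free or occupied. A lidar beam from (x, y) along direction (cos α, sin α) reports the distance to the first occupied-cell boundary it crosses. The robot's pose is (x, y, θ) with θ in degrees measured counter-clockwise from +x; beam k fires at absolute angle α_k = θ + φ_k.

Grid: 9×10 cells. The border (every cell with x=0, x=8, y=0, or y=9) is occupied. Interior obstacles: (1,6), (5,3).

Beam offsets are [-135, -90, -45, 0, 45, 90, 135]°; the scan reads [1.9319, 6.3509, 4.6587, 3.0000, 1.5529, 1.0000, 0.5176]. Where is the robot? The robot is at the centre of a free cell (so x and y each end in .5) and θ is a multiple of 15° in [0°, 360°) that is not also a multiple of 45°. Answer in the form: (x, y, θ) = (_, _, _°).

(x, y, θ) = (6.5, 8.5, 300°)

The pose lattice has 54·16 = 864 candidates. Test each by forward raycasting.
  (3.5, 6.5, 300°): beam 1 = 1.5529 ≠ 1.9319 ✗
  (6.5, 1.5, 300°): beam 1 = 5.6940 ≠ 1.9319 ✗
  (3.5, 7.5, 150°): beam 1 = 4.6587 ≠ 1.9319 ✗
  …
  (6.5, 8.5, 300°): r_1=1.9319, r_2=6.3509, r_3=4.6587, r_4=3.0000, r_5=1.5529, r_6=1.0000, r_7=0.5176 — all match ✓
No second candidate reproduces the full scan.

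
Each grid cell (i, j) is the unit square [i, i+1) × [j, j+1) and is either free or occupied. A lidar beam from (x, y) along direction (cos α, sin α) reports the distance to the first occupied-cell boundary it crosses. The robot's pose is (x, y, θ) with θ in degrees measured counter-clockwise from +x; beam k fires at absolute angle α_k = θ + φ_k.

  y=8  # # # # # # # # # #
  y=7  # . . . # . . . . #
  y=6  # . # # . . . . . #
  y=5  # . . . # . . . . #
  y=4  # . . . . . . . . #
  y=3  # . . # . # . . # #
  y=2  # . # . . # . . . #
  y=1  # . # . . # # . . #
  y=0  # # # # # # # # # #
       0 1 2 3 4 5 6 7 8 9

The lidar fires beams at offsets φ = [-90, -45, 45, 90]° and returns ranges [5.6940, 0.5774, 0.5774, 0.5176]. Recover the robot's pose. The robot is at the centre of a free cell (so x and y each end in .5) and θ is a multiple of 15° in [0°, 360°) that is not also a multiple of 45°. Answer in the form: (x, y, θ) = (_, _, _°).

Candidates: 44 free-cell centres × 16 headings = 704 poses. Raycast each; keep the one whose scan matches to 4 dp.
  (7.5, 3.5, 330°): beam 1 = 1.7321 ≠ 5.6940 ✗
  (4.5, 6.5, 120°): beam 1 = 3.0000 ≠ 5.6940 ✗
  (4.5, 4.5, 240°): beam 1 = 4.0415 ≠ 5.6940 ✗
  (6.5, 4.5, 195°): beam 1 = 3.6235 ≠ 5.6940 ✗
  (8.5, 4.5, 120°): beam 1 = 0.5774 ≠ 5.6940 ✗
  …
  (6.5, 2.5, 195°): r_1=5.6940, r_2=0.5774, r_3=0.5774, r_4=0.5176 — all match ✓
Only this pose fits every beam.

(x, y, θ) = (6.5, 2.5, 195°)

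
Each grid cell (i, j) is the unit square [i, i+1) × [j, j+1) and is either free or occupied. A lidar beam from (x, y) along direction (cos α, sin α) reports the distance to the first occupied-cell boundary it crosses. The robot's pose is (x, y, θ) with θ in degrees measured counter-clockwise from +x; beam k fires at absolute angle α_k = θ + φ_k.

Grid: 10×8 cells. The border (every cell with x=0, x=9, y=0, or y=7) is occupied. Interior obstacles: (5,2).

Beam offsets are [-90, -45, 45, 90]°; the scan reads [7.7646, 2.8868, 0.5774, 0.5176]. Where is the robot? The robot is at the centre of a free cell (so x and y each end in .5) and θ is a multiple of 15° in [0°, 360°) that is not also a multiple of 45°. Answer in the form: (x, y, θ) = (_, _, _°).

The pose lattice has 47·16 = 752 candidates. Test each by forward raycasting.
  (1.5, 3.5, 150°): beam 1 = 4.0415 ≠ 7.7646 ✗
  (8.5, 3.5, 285°): beam 1 = 2.5882 ≠ 7.7646 ✗
  (4.5, 1.5, 75°): beam 1 = 1.9319 ≠ 7.7646 ✗
  (1.5, 2.5, 30°): beam 1 = 1.7321 ≠ 7.7646 ✗
  …
  (1.5, 4.5, 105°): r_1=7.7646, r_2=2.8868, r_3=0.5774, r_4=0.5176 — all match ✓
No second candidate reproduces the full scan.

(x, y, θ) = (1.5, 4.5, 105°)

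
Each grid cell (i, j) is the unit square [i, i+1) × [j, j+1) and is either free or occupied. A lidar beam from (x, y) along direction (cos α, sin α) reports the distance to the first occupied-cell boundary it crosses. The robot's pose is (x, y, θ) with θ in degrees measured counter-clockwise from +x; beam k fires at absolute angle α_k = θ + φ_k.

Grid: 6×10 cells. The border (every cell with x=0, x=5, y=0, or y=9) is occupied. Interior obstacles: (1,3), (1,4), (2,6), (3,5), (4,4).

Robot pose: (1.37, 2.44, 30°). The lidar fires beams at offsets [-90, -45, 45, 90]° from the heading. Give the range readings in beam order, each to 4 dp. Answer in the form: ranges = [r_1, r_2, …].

beam 1: φ=-90°, α=300°
  cosα=0.5000 sinα=-0.8660 | (1,2) | tMaxX 1.2600 tMaxY 0.5081 | tΔX 2.0000 tΔY 1.1547
    t=0.5081 [y] (1,1)
    t=1.2600 [x] (2,1)
    t=1.6628 [y] (2,0) — stop
  → r_1 = 1.6628
beam 2: φ=-45°, α=345°
  cosα=0.9659 sinα=-0.2588 | (1,2) | tMaxX 0.6522 tMaxY 1.7000 | tΔX 1.0353 tΔY 3.8637
    t=0.6522 [x] (2,2)
    t=1.6875 [x] (3,2)
    t=1.7000 [y] (3,1)
    t=2.7228 [x] (4,1)
    t=3.7581 [x] (5,1) — stop
  → r_2 = 3.7581
beam 3: φ=45°, α=75°
  cosα=0.2588 sinα=0.9659 | (1,2) | tMaxX 2.4341 tMaxY 0.5798 | tΔX 3.8637 tΔY 1.0353
    t=0.5798 [y] (1,3) — stop
  → r_3 = 0.5798
beam 4: φ=90°, α=120°
  cosα=-0.5000 sinα=0.8660 | (1,2) | tMaxX 0.7400 tMaxY 0.6466 | tΔX 2.0000 tΔY 1.1547
    t=0.6466 [y] (1,3) — stop
  → r_4 = 0.6466

ranges = [1.6628, 3.7581, 0.5798, 0.6466]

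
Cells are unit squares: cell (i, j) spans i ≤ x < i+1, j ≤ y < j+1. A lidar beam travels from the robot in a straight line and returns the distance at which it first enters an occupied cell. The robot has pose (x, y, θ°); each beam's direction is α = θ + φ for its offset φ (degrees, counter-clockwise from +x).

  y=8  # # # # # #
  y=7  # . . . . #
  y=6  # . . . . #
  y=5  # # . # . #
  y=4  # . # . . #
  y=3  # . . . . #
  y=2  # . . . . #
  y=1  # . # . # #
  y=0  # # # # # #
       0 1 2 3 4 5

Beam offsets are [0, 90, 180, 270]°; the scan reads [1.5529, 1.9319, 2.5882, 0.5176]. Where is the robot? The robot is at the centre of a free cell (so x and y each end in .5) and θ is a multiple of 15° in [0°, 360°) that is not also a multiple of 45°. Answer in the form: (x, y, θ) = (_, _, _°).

Enumerate (i+0.5, j+0.5, θ) over the 23 free cells and 16 admissible headings. For each, cast all 4 beams and compare to the given ranges.
  (1.5, 4.5, 165°): beam 1 = 0.5176 ≠ 1.5529 ✗
  (1.5, 6.5, 60°): beam 1 = 1.7321 ≠ 1.5529 ✗
  (3.5, 6.5, 60°): beam 1 = 1.7321 ≠ 1.5529 ✗
  …
  (2.5, 7.5, 165°): r_1=1.5529, r_2=1.9319, r_3=2.5882, r_4=0.5176 — all match ✓
Only this pose fits every beam.

(x, y, θ) = (2.5, 7.5, 165°)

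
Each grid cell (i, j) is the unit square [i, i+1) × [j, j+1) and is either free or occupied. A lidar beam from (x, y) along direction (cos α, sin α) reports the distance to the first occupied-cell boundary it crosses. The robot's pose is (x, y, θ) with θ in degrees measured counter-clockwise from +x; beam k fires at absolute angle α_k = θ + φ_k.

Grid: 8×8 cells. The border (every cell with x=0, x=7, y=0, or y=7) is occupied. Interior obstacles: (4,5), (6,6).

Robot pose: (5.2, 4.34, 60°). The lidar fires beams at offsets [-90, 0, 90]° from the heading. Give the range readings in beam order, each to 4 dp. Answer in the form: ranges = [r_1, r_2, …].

beam 1: φ=-90°, α=330°
  cosα=0.8660 sinα=-0.5000 | (5,4) | tMaxX 0.9238 tMaxY 0.6800 | tΔX 1.1547 tΔY 2.0000
    t=0.6800 [y] (5,3)
    t=0.9238 [x] (6,3)
    t=2.0785 [x] (7,3) — stop
  → r_1 = 2.0785
beam 2: φ=0°, α=60°
  cosα=0.5000 sinα=0.8660 | (5,4) | tMaxX 1.6000 tMaxY 0.7621 | tΔX 2.0000 tΔY 1.1547
    t=0.7621 [y] (5,5)
    t=1.6000 [x] (6,5)
    t=1.9168 [y] (6,6) — stop
  → r_2 = 1.9168
beam 3: φ=90°, α=150°
  cosα=-0.8660 sinα=0.5000 | (5,4) | tMaxX 0.2309 tMaxY 1.3200 | tΔX 1.1547 tΔY 2.0000
    t=0.2309 [x] (4,4)
    t=1.3200 [y] (4,5) — stop
  → r_3 = 1.3200

ranges = [2.0785, 1.9168, 1.3200]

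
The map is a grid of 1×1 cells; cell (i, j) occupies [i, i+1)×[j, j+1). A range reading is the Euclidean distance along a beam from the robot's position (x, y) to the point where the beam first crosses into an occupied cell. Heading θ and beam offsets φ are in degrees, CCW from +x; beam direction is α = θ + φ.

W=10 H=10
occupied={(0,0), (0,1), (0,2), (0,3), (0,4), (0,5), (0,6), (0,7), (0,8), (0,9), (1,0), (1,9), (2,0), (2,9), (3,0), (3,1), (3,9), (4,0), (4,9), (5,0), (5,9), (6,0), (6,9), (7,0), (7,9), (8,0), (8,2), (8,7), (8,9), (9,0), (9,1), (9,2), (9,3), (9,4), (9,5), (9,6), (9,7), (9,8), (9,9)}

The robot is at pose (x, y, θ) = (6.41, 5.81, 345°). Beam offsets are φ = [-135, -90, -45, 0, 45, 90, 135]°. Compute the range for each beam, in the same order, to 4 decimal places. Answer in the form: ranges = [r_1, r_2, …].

beam 1: φ=-135°, α=210°
  direction (-0.8660, -0.5000); cell (6,5); t to first gridline: x 0.4734, y 1.6200 (then +1.1547 / +2.0000)
    (5,5) via x @ 0.4734
    (5,4) via y @ 1.6200
    (4,4) via x @ 1.6281
    (3,4) via x @ 2.7828
    (3,3) via y @ 3.6200
    (2,3) via x @ 3.9375
    (1,3) via x @ 5.0922
    (1,2) via y @ 5.6200
    (0,2) via x @ 6.2469  # hit
  → r_1 = 6.2469
beam 2: φ=-90°, α=255°
  direction (-0.2588, -0.9659); cell (6,5); t to first gridline: x 1.5841, y 0.8386 (then +3.8637 / +1.0353)
    (6,4) via y @ 0.8386
    (5,4) via x @ 1.5841
    (5,3) via y @ 1.8738
    (5,2) via y @ 2.9091
    (5,1) via y @ 3.9444
    (5,0) via y @ 4.9797  # hit
  → r_2 = 4.9797
beam 3: φ=-45°, α=300°
  direction (0.5000, -0.8660); cell (6,5); t to first gridline: x 1.1800, y 0.9353 (then +2.0000 / +1.1547)
    (6,4) via y @ 0.9353
    (7,4) via x @ 1.1800
    (7,3) via y @ 2.0900
    (8,3) via x @ 3.1800
    (8,2) via y @ 3.2447  # hit
  → r_3 = 3.2447
beam 4: φ=0°, α=345°
  direction (0.9659, -0.2588); cell (6,5); t to first gridline: x 0.6108, y 3.1296 (then +1.0353 / +3.8637)
    (7,5) via x @ 0.6108
    (8,5) via x @ 1.6461
    (9,5) via x @ 2.6814  # hit
  → r_4 = 2.6814
beam 5: φ=45°, α=30°
  direction (0.8660, 0.5000); cell (6,5); t to first gridline: x 0.6813, y 0.3800 (then +1.1547 / +2.0000)
    (6,6) via y @ 0.3800
    (7,6) via x @ 0.6813
    (8,6) via x @ 1.8360
    (8,7) via y @ 2.3800  # hit
  → r_5 = 2.3800
beam 6: φ=90°, α=75°
  direction (0.2588, 0.9659); cell (6,5); t to first gridline: x 2.2796, y 0.1967 (then +3.8637 / +1.0353)
    (6,6) via y @ 0.1967
    (6,7) via y @ 1.2320
    (6,8) via y @ 2.2673
    (7,8) via x @ 2.2796
    (7,9) via y @ 3.3025  # hit
  → r_6 = 3.3025
beam 7: φ=135°, α=120°
  direction (-0.5000, 0.8660); cell (6,5); t to first gridline: x 0.8200, y 0.2194 (then +2.0000 / +1.1547)
    (6,6) via y @ 0.2194
    (5,6) via x @ 0.8200
    (5,7) via y @ 1.3741
    (5,8) via y @ 2.5288
    (4,8) via x @ 2.8200
    (4,9) via y @ 3.6835  # hit
  → r_7 = 3.6835

ranges = [6.2469, 4.9797, 3.2447, 2.6814, 2.3800, 3.3025, 3.6835]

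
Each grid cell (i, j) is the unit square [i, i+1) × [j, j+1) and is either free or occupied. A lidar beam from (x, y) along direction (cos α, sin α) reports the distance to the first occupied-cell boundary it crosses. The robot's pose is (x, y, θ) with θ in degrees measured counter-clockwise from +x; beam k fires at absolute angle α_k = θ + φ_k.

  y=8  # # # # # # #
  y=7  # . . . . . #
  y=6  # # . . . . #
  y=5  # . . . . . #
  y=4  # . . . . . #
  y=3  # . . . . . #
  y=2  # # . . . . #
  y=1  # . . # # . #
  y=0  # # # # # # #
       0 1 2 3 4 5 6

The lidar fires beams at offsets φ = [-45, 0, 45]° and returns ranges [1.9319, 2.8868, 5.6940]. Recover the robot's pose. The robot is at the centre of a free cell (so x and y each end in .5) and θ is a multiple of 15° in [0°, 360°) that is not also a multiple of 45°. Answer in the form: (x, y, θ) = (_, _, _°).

The pose lattice has 31·16 = 496 candidates. Test each by forward raycasting.
  (5.5, 5.5, 345°): beam 1 = 1.0000 ≠ 1.9319 ✗
  (2.5, 5.5, 105°): beam 1 = 2.8868 ≠ 1.9319 ✗
  (4.5, 2.5, 150°): beam 1 = 5.6940 ≠ 1.9319 ✗
  …
  (4.5, 7.5, 210°): r_1=1.9319, r_2=2.8868, r_3=5.6940 — all match ✓
No second candidate reproduces the full scan.

(x, y, θ) = (4.5, 7.5, 210°)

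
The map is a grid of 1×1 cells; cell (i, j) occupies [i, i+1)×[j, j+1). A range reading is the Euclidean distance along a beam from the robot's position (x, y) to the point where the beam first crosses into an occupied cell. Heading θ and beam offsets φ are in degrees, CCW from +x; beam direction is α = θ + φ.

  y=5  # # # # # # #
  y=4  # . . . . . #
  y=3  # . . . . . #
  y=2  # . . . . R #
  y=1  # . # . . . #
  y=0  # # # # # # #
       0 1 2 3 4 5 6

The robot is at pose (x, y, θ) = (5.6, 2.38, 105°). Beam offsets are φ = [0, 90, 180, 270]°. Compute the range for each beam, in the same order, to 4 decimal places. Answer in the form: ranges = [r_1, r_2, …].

ranges = [2.7124, 2.6917, 1.4287, 0.4141]

beam 1: φ=0°, α=105°
  d=(-0.2588,0.9659)  start (5,2)  tX=2.3182 tY=0.6419  stride 1/|dx|=3.8637 1/|dy|=1.0353
    cross y-line → (5,3), t=0.6419
    cross y-line → (5,4), t=1.6771
    cross x-line → (4,4), t=2.3182
    cross y-line → (4,5), t=2.7124 (wall)
  → r_1 = 2.7124
beam 2: φ=90°, α=195°
  d=(-0.9659,-0.2588)  start (5,2)  tX=0.6212 tY=1.4682  stride 1/|dx|=1.0353 1/|dy|=3.8637
    cross x-line → (4,2), t=0.6212
    cross y-line → (4,1), t=1.4682
    cross x-line → (3,1), t=1.6564
    cross x-line → (2,1), t=2.6917 (wall)
  → r_2 = 2.6917
beam 3: φ=180°, α=285°
  d=(0.2588,-0.9659)  start (5,2)  tX=1.5455 tY=0.3934  stride 1/|dx|=3.8637 1/|dy|=1.0353
    cross y-line → (5,1), t=0.3934
    cross y-line → (5,0), t=1.4287 (wall)
  → r_3 = 1.4287
beam 4: φ=270°, α=15°
  d=(0.9659,0.2588)  start (5,2)  tX=0.4141 tY=2.3955  stride 1/|dx|=1.0353 1/|dy|=3.8637
    cross x-line → (6,2), t=0.4141 (wall)
  → r_4 = 0.4141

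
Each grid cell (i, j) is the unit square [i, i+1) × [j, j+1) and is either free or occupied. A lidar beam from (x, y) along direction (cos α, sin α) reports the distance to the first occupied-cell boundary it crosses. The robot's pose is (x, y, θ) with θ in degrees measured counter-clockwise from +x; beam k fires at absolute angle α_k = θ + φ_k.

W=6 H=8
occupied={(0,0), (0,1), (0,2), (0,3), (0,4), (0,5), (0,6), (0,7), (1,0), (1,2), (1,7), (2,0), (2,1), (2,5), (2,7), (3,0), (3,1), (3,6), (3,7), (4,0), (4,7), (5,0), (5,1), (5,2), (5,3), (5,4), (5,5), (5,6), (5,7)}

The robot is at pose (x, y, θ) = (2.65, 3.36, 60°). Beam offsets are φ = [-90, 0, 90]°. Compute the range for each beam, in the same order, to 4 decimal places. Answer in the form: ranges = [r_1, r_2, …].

ranges = [2.7135, 4.2031, 1.9053]

beam 1: φ=-90°, α=330°
  dir = (cos 330°, sin 330°) = (0.8660, -0.5000); from cell (2,3)
  next x-line at t=0.4041, next y-line at t=0.7200; Δt_x=1.1547, Δt_y=2.0000
    x: enter (3,3) at t=0.4041
    y: enter (3,2) at t=0.7200
    x: enter (4,2) at t=1.5588
    x: enter (5,2) at t=2.7135 ← occupied
  → r_1 = 2.7135
beam 2: φ=0°, α=60°
  dir = (cos 60°, sin 60°) = (0.5000, 0.8660); from cell (2,3)
  next x-line at t=0.7000, next y-line at t=0.7390; Δt_x=2.0000, Δt_y=1.1547
    x: enter (3,3) at t=0.7000
    y: enter (3,4) at t=0.7390
    y: enter (3,5) at t=1.8937
    x: enter (4,5) at t=2.7000
    y: enter (4,6) at t=3.0484
    y: enter (4,7) at t=4.2031 ← occupied
  → r_2 = 4.2031
beam 3: φ=90°, α=150°
  dir = (cos 150°, sin 150°) = (-0.8660, 0.5000); from cell (2,3)
  next x-line at t=0.7506, next y-line at t=1.2800; Δt_x=1.1547, Δt_y=2.0000
    x: enter (1,3) at t=0.7506
    y: enter (1,4) at t=1.2800
    x: enter (0,4) at t=1.9053 ← occupied
  → r_3 = 1.9053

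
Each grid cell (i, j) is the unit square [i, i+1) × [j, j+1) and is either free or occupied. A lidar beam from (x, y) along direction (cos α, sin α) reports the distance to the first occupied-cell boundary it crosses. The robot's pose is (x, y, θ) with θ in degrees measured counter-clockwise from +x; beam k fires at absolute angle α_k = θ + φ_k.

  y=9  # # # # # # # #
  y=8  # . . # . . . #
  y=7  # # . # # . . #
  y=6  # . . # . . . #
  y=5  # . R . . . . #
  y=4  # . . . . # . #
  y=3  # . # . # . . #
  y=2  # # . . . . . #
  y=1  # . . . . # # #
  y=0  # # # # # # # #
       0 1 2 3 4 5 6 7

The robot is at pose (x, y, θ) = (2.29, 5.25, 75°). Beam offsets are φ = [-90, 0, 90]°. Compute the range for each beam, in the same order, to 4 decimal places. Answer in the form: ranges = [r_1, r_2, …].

ranges = [2.8056, 2.7432, 1.3355]

beam 1: φ=-90°, α=345°
  direction (0.9659, -0.2588); cell (2,5); t to first gridline: x 0.7350, y 0.9659 (then +1.0353 / +3.8637)
    (3,5) via x @ 0.7350
    (3,4) via y @ 0.9659
    (4,4) via x @ 1.7703
    (5,4) via x @ 2.8056  # hit
  → r_1 = 2.8056
beam 2: φ=0°, α=75°
  direction (0.2588, 0.9659); cell (2,5); t to first gridline: x 2.7432, y 0.7765 (then +3.8637 / +1.0353)
    (2,6) via y @ 0.7765
    (2,7) via y @ 1.8117
    (3,7) via x @ 2.7432  # hit
  → r_2 = 2.7432
beam 3: φ=90°, α=165°
  direction (-0.9659, 0.2588); cell (2,5); t to first gridline: x 0.3002, y 2.8978 (then +1.0353 / +3.8637)
    (1,5) via x @ 0.3002
    (0,5) via x @ 1.3355  # hit
  → r_3 = 1.3355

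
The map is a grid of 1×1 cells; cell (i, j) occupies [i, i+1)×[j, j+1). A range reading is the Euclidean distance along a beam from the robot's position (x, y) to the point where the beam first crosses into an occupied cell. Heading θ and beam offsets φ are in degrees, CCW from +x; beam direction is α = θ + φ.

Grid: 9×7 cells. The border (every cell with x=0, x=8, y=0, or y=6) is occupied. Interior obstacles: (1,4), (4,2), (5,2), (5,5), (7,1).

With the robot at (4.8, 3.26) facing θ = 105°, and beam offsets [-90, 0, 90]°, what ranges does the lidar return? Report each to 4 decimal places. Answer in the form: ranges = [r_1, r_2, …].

ranges = [3.3129, 2.8367, 3.9340]

beam 1: φ=-90°, α=15°
  dir = (cos 15°, sin 15°) = (0.9659, 0.2588); from cell (4,3)
  next x-line at t=0.2071, next y-line at t=2.8591; Δt_x=1.0353, Δt_y=3.8637
    x: enter (5,3) at t=0.2071
    x: enter (6,3) at t=1.2423
    x: enter (7,3) at t=2.2776
    y: enter (7,4) at t=2.8591
    x: enter (8,4) at t=3.3129 ← occupied
  → r_1 = 3.3129
beam 2: φ=0°, α=105°
  dir = (cos 105°, sin 105°) = (-0.2588, 0.9659); from cell (4,3)
  next x-line at t=3.0910, next y-line at t=0.7661; Δt_x=3.8637, Δt_y=1.0353
    y: enter (4,4) at t=0.7661
    y: enter (4,5) at t=1.8014
    y: enter (4,6) at t=2.8367 ← occupied
  → r_2 = 2.8367
beam 3: φ=90°, α=195°
  dir = (cos 195°, sin 195°) = (-0.9659, -0.2588); from cell (4,3)
  next x-line at t=0.8282, next y-line at t=1.0046; Δt_x=1.0353, Δt_y=3.8637
    x: enter (3,3) at t=0.8282
    y: enter (3,2) at t=1.0046
    x: enter (2,2) at t=1.8635
    x: enter (1,2) at t=2.8988
    x: enter (0,2) at t=3.9340 ← occupied
  → r_3 = 3.9340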